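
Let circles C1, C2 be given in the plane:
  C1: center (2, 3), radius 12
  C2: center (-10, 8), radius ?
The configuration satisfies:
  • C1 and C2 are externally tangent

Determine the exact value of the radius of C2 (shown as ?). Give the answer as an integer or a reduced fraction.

1

1. [ext C1·C2]  r_C2² + 24r_C2 − 25 = 0  ⇒  r_C2 = 1 (r>0 drops 1)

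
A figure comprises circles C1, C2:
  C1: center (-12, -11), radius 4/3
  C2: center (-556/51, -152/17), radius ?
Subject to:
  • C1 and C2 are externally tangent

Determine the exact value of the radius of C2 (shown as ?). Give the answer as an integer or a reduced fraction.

1. [ext C1·C2]  r_C2² + (8/3)r_C2 − 11/3 = 0  ⇒  r_C2 = 1 (r>0 drops 1)

1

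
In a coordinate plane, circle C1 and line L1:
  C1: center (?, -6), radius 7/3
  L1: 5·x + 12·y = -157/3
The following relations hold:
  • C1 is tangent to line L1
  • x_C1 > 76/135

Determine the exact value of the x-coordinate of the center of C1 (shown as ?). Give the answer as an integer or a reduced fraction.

1. [C1‖L1]  x_C1² − (118/15)x_C1 − 64/3 = 0  ⇒  x_C1 = -32/15 or 10
2. given x_C1 > 76/135: keep 10

10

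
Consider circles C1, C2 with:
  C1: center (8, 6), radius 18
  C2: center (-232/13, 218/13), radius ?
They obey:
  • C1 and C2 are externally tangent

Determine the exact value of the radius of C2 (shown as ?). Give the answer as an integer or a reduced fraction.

10

1. [ext C1·C2]  r_C2² + 36r_C2 − 460 = 0  ⇒  r_C2 = 10 (r>0 drops 1)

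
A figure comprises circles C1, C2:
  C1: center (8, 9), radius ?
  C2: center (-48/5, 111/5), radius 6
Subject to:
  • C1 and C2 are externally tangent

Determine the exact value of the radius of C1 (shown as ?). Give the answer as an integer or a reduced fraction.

16

1. [ext C1·C2]  r_C1² + 12r_C1 − 448 = 0  ⇒  r_C1 = 16 (r>0 drops 1)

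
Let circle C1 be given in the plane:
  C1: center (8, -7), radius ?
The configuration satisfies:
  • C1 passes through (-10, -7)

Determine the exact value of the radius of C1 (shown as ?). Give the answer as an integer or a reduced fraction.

1. [C1∋P]  r_C1² − 324 = 0  ⇒  r_C1 = 18 (r>0 drops 1)

18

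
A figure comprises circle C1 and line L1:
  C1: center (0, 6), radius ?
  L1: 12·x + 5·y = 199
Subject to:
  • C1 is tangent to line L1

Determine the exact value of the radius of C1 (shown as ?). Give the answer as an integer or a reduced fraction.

13

1. [C1‖L1]  r_C1² − 169 = 0  ⇒  r_C1 = 13 (r>0 drops 1)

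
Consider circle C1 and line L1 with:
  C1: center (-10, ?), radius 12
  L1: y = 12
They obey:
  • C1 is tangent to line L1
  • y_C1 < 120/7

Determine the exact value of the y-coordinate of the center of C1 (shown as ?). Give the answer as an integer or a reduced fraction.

0

1. [C1‖L1]  y_C1² − 24y_C1 = 0  ⇒  y_C1 = 0 or 24
2. given y_C1 < 120/7: keep 0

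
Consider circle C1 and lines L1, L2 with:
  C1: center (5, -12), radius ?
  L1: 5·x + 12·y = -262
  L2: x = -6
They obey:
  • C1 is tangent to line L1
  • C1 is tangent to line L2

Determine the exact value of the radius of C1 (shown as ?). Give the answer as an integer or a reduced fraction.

1. [C1‖L1]  r_C1² − 121 = 0  ⇒  r_C1 = 11 (r>0 drops 1)
2. [C1‖L2]  r_C1² − 121 = 0  ⇒  r_C1 = 11 (r>0 drops 1)

11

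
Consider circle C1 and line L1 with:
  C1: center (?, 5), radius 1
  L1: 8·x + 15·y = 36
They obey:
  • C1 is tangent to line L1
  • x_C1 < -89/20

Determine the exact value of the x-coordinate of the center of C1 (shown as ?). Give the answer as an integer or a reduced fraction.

-7

1. [C1‖L1]  x_C1² + (39/4)x_C1 + 77/4 = 0  ⇒  x_C1 = -7 or -11/4
2. given x_C1 < -89/20: keep -7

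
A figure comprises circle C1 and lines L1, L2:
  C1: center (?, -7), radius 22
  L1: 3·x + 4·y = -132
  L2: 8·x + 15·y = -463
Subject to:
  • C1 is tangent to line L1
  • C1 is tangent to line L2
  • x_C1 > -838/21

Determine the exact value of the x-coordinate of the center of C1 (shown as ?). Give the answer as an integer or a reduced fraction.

2

1. [C1‖L1]  x_C1² + (208/3)x_C1 − 428/3 = 0  ⇒  x_C1 = -214/3 or 2
2. [C1‖L2]  x_C1² + (179/2)x_C1 − 183 = 0  ⇒  x_C1 = -183/2 or 2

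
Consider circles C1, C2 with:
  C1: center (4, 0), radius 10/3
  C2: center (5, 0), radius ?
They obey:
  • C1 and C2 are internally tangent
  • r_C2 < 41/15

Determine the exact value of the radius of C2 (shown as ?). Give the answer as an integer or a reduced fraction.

1. [int C1,C2]  r_C2² − (20/3)r_C2 + 91/9 = 0  ⇒  r_C2 = 7/3 or 13/3
2. given r_C2 < 41/15: keep 7/3

7/3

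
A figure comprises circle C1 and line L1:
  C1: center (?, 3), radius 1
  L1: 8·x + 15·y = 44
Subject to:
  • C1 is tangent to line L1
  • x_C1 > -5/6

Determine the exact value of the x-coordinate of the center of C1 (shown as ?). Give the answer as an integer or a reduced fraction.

1. [C1‖L1]  x_C1² + (1/4)x_C1 − 9/2 = 0  ⇒  x_C1 = -9/4 or 2
2. given x_C1 > -5/6: keep 2

2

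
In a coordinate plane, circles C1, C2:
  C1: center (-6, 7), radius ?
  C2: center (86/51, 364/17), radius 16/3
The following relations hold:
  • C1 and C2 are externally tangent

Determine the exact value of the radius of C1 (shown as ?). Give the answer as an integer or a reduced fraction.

11

1. [ext C1·C2]  r_C1² + (32/3)r_C1 − 715/3 = 0  ⇒  r_C1 = 11 (r>0 drops 1)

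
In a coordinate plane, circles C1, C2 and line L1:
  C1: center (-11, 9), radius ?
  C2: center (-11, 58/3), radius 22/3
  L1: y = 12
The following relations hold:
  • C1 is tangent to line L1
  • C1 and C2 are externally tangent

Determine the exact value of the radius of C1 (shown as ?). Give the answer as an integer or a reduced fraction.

1. [C1‖L1]  r_C1² − 9 = 0  ⇒  r_C1 = 3 (r>0 drops 1)
2. [ext C1·C2]  r_C1² + (44/3)r_C1 − 53 = 0  ⇒  r_C1 = 3 (r>0 drops 1)

3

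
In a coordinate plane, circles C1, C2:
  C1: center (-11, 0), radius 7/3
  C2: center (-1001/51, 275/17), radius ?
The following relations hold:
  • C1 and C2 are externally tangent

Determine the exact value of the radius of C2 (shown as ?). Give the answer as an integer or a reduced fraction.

16

1. [ext C1·C2]  r_C2² + (14/3)r_C2 − 992/3 = 0  ⇒  r_C2 = 16 (r>0 drops 1)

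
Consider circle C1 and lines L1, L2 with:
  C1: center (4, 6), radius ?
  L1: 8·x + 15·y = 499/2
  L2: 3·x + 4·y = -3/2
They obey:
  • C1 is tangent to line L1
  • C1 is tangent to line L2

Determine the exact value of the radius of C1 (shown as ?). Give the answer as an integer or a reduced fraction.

1. [C1‖L1]  r_C1² − 225/4 = 0  ⇒  r_C1 = 15/2 (r>0 drops 1)
2. [C1‖L2]  r_C1² − 225/4 = 0  ⇒  r_C1 = 15/2 (r>0 drops 1)

15/2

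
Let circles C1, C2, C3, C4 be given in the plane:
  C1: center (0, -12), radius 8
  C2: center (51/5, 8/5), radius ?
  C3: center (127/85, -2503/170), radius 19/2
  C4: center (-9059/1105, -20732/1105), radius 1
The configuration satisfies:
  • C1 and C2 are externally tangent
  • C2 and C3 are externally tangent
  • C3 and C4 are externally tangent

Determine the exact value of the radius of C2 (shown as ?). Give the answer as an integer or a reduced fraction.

9

1. [ext C1·C2]  r_C2² + 16r_C2 − 225 = 0  ⇒  r_C2 = 9 (r>0 drops 1)
2. [ext C2·C3]  r_C2² + 19r_C2 − 252 = 0  ⇒  r_C2 = 9 (r>0 drops 1)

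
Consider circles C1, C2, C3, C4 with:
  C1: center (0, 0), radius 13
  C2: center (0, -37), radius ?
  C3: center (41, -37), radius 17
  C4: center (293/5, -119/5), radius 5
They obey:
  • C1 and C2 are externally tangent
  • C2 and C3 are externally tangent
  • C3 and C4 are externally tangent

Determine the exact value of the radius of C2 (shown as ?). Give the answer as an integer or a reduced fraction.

1. [ext C1·C2]  r_C2² + 26r_C2 − 1200 = 0  ⇒  r_C2 = 24 (r>0 drops 1)
2. [ext C2·C3]  r_C2² + 34r_C2 − 1392 = 0  ⇒  r_C2 = 24 (r>0 drops 1)

24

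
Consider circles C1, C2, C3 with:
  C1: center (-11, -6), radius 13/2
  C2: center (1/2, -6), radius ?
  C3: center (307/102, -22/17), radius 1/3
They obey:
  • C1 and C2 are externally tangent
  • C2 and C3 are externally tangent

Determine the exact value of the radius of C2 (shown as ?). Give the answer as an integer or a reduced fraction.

1. [ext C1·C2]  r_C2² + 13r_C2 − 90 = 0  ⇒  r_C2 = 5 (r>0 drops 1)
2. [ext C2·C3]  r_C2² + (2/3)r_C2 − 85/3 = 0  ⇒  r_C2 = 5 (r>0 drops 1)

5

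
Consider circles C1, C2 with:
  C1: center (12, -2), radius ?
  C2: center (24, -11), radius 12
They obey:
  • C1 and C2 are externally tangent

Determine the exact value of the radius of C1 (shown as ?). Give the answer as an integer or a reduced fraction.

3

1. [ext C1·C2]  r_C1² + 24r_C1 − 81 = 0  ⇒  r_C1 = 3 (r>0 drops 1)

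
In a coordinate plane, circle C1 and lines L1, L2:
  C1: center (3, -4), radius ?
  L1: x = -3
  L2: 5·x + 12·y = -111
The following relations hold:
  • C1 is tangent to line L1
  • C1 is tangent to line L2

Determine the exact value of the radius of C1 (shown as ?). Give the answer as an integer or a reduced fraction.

1. [C1‖L1]  r_C1² − 36 = 0  ⇒  r_C1 = 6 (r>0 drops 1)
2. [C1‖L2]  r_C1² − 36 = 0  ⇒  r_C1 = 6 (r>0 drops 1)

6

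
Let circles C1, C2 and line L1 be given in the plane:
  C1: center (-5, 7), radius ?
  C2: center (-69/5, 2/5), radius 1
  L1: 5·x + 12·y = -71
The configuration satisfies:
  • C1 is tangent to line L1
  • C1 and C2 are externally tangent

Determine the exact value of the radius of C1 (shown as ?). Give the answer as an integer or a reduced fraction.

1. [C1‖L1]  r_C1² − 100 = 0  ⇒  r_C1 = 10 (r>0 drops 1)
2. [ext C1·C2]  r_C1² + 2r_C1 − 120 = 0  ⇒  r_C1 = 10 (r>0 drops 1)

10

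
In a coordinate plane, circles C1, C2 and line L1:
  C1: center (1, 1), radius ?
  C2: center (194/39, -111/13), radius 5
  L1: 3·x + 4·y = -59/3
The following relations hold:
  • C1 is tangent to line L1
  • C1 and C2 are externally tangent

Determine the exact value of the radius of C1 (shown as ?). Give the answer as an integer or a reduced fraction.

16/3

1. [C1‖L1]  r_C1² − 256/9 = 0  ⇒  r_C1 = 16/3 (r>0 drops 1)
2. [ext C1·C2]  r_C1² + 10r_C1 − 736/9 = 0  ⇒  r_C1 = 16/3 (r>0 drops 1)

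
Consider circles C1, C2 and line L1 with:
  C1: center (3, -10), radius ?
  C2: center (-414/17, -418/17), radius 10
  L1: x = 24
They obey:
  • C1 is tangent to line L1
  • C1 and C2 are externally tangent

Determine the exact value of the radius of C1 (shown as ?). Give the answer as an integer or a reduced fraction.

1. [C1‖L1]  r_C1² − 441 = 0  ⇒  r_C1 = 21 (r>0 drops 1)
2. [ext C1·C2]  r_C1² + 20r_C1 − 861 = 0  ⇒  r_C1 = 21 (r>0 drops 1)

21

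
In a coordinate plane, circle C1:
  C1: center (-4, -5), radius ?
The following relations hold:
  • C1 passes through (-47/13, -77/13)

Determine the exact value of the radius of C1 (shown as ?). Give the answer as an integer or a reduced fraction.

1

1. [C1∋P]  r_C1² − 1 = 0  ⇒  r_C1 = 1 (r>0 drops 1)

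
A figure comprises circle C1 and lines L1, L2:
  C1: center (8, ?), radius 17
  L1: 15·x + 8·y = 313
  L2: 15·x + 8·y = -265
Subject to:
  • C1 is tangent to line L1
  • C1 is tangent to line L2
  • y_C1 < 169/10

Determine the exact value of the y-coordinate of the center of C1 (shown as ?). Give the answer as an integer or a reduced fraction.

-12

1. [C1‖L1]  y_C1² − (193/4)y_C1 − 723 = 0  ⇒  y_C1 = -12 or 241/4
2. [C1‖L2]  y_C1² + (385/4)y_C1 + 1011 = 0  ⇒  y_C1 = -337/4 or -12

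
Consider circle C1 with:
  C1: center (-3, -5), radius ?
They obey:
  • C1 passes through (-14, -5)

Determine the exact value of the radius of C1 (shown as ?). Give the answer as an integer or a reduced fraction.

11

1. [C1∋P]  r_C1² − 121 = 0  ⇒  r_C1 = 11 (r>0 drops 1)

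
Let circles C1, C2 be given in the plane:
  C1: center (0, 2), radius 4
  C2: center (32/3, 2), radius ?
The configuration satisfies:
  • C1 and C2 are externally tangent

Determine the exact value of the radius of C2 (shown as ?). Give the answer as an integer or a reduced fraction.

1. [ext C1·C2]  r_C2² + 8r_C2 − 880/9 = 0  ⇒  r_C2 = 20/3 (r>0 drops 1)

20/3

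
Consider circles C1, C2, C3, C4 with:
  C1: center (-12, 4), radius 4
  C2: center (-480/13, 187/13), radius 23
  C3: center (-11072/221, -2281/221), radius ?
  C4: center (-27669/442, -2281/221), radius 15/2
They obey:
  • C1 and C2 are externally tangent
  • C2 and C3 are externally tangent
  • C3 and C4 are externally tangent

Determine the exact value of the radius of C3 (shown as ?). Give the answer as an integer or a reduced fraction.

1. [ext C2·C3]  r_C3² + 46r_C3 − 255 = 0  ⇒  r_C3 = 5 (r>0 drops 1)
2. [ext C3·C4]  r_C3² + 15r_C3 − 100 = 0  ⇒  r_C3 = 5 (r>0 drops 1)

5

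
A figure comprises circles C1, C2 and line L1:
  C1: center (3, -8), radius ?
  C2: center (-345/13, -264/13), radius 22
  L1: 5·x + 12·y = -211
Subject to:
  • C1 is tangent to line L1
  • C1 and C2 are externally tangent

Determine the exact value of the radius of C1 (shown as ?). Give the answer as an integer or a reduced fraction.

1. [C1‖L1]  r_C1² − 100 = 0  ⇒  r_C1 = 10 (r>0 drops 1)
2. [ext C1·C2]  r_C1² + 44r_C1 − 540 = 0  ⇒  r_C1 = 10 (r>0 drops 1)

10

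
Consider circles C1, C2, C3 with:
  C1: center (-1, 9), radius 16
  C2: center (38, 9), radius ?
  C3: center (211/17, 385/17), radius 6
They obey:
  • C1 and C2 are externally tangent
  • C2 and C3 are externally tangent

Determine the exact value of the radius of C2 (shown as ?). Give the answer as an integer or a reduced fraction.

1. [ext C1·C2]  r_C2² + 32r_C2 − 1265 = 0  ⇒  r_C2 = 23 (r>0 drops 1)
2. [ext C2·C3]  r_C2² + 12r_C2 − 805 = 0  ⇒  r_C2 = 23 (r>0 drops 1)

23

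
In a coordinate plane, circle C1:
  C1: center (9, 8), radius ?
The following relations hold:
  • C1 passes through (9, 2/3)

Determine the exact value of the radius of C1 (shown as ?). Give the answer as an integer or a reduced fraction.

22/3

1. [C1∋P]  r_C1² − 484/9 = 0  ⇒  r_C1 = 22/3 (r>0 drops 1)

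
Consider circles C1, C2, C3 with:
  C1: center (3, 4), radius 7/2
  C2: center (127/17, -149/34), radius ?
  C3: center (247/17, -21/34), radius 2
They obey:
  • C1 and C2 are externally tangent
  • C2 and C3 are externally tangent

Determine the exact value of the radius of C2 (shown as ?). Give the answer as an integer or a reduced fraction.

1. [ext C1·C2]  r_C2² + 7r_C2 − 78 = 0  ⇒  r_C2 = 6 (r>0 drops 1)
2. [ext C2·C3]  r_C2² + 4r_C2 − 60 = 0  ⇒  r_C2 = 6 (r>0 drops 1)

6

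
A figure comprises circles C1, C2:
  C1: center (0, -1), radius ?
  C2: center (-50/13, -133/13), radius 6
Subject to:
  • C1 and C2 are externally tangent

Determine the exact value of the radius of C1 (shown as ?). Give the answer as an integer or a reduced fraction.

1. [ext C1·C2]  r_C1² + 12r_C1 − 64 = 0  ⇒  r_C1 = 4 (r>0 drops 1)

4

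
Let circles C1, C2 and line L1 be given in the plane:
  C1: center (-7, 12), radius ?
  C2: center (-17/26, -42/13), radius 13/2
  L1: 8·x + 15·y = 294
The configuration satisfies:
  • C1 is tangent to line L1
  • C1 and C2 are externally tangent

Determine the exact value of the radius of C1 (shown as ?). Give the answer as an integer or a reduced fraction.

1. [C1‖L1]  r_C1² − 100 = 0  ⇒  r_C1 = 10 (r>0 drops 1)
2. [ext C1·C2]  r_C1² + 13r_C1 − 230 = 0  ⇒  r_C1 = 10 (r>0 drops 1)

10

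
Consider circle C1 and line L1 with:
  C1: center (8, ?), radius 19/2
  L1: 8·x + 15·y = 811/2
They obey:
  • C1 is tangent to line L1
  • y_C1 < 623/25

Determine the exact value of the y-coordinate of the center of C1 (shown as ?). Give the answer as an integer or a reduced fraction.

12

1. [C1‖L1]  y_C1² − (683/15)y_C1 + 2012/5 = 0  ⇒  y_C1 = 12 or 503/15
2. given y_C1 < 623/25: keep 12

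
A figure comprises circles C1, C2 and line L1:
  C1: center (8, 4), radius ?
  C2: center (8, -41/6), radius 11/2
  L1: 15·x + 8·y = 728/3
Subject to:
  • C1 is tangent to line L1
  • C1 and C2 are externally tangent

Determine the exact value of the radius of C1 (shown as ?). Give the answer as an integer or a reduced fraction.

16/3

1. [C1‖L1]  r_C1² − 256/9 = 0  ⇒  r_C1 = 16/3 (r>0 drops 1)
2. [ext C1·C2]  r_C1² + 11r_C1 − 784/9 = 0  ⇒  r_C1 = 16/3 (r>0 drops 1)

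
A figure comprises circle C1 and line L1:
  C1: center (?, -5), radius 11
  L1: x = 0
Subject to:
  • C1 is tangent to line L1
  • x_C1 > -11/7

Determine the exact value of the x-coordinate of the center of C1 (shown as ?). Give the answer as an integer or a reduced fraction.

11

1. [C1‖L1]  x_C1² − 121 = 0  ⇒  x_C1 = -11 or 11
2. given x_C1 > -11/7: keep 11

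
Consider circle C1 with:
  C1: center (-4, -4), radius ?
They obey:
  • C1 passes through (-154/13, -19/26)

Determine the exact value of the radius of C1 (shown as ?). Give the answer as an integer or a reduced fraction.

1. [C1∋P]  r_C1² − 289/4 = 0  ⇒  r_C1 = 17/2 (r>0 drops 1)

17/2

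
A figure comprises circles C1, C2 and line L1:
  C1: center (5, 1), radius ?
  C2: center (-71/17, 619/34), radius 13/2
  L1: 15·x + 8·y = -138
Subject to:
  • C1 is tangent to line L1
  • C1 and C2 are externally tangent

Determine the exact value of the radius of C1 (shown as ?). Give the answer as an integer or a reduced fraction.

13

1. [C1‖L1]  r_C1² − 169 = 0  ⇒  r_C1 = 13 (r>0 drops 1)
2. [ext C1·C2]  r_C1² + 13r_C1 − 338 = 0  ⇒  r_C1 = 13 (r>0 drops 1)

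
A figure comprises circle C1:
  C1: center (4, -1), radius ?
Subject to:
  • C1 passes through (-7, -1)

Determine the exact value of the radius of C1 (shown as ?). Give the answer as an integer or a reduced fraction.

1. [C1∋P]  r_C1² − 121 = 0  ⇒  r_C1 = 11 (r>0 drops 1)

11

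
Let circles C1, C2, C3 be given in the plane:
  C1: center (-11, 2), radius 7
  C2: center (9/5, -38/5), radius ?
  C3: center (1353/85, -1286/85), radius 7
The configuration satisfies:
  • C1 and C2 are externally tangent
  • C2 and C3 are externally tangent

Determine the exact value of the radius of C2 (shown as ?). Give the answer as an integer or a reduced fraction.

9

1. [ext C1·C2]  r_C2² + 14r_C2 − 207 = 0  ⇒  r_C2 = 9 (r>0 drops 1)
2. [ext C2·C3]  r_C2² + 14r_C2 − 207 = 0  ⇒  r_C2 = 9 (r>0 drops 1)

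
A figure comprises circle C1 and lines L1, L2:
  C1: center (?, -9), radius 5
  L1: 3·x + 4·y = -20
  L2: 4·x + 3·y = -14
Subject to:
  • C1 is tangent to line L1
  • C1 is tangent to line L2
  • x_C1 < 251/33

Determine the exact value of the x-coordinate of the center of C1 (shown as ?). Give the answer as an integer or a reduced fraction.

-3

1. [C1‖L1]  x_C1² − (32/3)x_C1 − 41 = 0  ⇒  x_C1 = -3 or 41/3
2. [C1‖L2]  x_C1² − (13/2)x_C1 − 57/2 = 0  ⇒  x_C1 = -3 or 19/2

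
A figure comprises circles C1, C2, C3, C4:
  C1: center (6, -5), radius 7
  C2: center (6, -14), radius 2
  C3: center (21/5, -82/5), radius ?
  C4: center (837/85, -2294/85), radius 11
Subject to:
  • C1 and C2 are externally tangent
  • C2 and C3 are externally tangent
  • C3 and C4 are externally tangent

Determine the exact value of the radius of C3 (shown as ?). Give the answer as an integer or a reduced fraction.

1. [ext C2·C3]  r_C3² + 4r_C3 − 5 = 0  ⇒  r_C3 = 1 (r>0 drops 1)
2. [ext C3·C4]  r_C3² + 22r_C3 − 23 = 0  ⇒  r_C3 = 1 (r>0 drops 1)

1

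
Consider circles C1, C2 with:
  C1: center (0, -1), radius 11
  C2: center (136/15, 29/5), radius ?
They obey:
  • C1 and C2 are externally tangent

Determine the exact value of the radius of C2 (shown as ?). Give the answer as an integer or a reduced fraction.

1. [ext C1·C2]  r_C2² + 22r_C2 − 67/9 = 0  ⇒  r_C2 = 1/3 (r>0 drops 1)

1/3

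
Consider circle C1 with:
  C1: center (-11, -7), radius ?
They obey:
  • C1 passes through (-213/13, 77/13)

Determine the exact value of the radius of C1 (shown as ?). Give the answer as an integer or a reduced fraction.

14

1. [C1∋P]  r_C1² − 196 = 0  ⇒  r_C1 = 14 (r>0 drops 1)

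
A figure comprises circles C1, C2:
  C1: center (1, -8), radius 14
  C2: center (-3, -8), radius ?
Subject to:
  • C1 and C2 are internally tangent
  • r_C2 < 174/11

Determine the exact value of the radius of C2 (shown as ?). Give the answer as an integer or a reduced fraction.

1. [int C1,C2]  r_C2² − 28r_C2 + 180 = 0  ⇒  r_C2 = 10 or 18
2. given r_C2 < 174/11: keep 10

10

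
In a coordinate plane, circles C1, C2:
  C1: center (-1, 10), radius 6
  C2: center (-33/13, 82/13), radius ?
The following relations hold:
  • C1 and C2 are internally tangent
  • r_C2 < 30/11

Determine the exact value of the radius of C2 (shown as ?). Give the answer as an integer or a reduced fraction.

1. [int C1,C2]  r_C2² − 12r_C2 + 20 = 0  ⇒  r_C2 = 2 or 10
2. given r_C2 < 30/11: keep 2

2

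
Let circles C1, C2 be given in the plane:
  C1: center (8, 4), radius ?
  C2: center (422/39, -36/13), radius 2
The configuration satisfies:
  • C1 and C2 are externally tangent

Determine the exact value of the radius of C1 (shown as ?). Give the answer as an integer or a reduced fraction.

1. [ext C1·C2]  r_C1² + 4r_C1 − 448/9 = 0  ⇒  r_C1 = 16/3 (r>0 drops 1)

16/3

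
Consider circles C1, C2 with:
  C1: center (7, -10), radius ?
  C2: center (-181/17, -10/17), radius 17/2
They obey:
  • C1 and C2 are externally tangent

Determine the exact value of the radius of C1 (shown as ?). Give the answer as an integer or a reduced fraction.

23/2

1. [ext C1·C2]  r_C1² + 17r_C1 − 1311/4 = 0  ⇒  r_C1 = 23/2 (r>0 drops 1)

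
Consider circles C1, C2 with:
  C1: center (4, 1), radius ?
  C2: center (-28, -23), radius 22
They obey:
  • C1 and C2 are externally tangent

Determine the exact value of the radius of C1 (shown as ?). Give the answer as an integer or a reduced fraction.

18

1. [ext C1·C2]  r_C1² + 44r_C1 − 1116 = 0  ⇒  r_C1 = 18 (r>0 drops 1)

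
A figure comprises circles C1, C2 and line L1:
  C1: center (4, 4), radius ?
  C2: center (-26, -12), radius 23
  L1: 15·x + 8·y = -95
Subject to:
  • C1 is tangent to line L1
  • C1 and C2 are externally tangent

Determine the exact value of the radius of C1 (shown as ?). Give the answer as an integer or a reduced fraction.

11

1. [C1‖L1]  r_C1² − 121 = 0  ⇒  r_C1 = 11 (r>0 drops 1)
2. [ext C1·C2]  r_C1² + 46r_C1 − 627 = 0  ⇒  r_C1 = 11 (r>0 drops 1)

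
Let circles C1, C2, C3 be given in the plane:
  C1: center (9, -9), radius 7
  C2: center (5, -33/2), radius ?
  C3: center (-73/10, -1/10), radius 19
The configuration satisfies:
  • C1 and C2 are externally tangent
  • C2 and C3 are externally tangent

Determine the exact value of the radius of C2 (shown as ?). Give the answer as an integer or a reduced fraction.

3/2

1. [ext C1·C2]  r_C2² + 14r_C2 − 93/4 = 0  ⇒  r_C2 = 3/2 (r>0 drops 1)
2. [ext C2·C3]  r_C2² + 38r_C2 − 237/4 = 0  ⇒  r_C2 = 3/2 (r>0 drops 1)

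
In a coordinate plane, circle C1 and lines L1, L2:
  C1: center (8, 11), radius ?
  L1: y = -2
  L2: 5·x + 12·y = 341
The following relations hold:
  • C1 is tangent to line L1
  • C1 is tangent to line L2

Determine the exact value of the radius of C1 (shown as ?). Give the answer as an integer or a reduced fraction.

13

1. [C1‖L1]  r_C1² − 169 = 0  ⇒  r_C1 = 13 (r>0 drops 1)
2. [C1‖L2]  r_C1² − 169 = 0  ⇒  r_C1 = 13 (r>0 drops 1)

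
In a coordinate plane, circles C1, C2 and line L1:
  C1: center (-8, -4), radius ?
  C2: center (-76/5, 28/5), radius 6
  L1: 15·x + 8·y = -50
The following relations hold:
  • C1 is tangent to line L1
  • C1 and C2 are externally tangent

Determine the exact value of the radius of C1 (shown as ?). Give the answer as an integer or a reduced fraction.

6

1. [C1‖L1]  r_C1² − 36 = 0  ⇒  r_C1 = 6 (r>0 drops 1)
2. [ext C1·C2]  r_C1² + 12r_C1 − 108 = 0  ⇒  r_C1 = 6 (r>0 drops 1)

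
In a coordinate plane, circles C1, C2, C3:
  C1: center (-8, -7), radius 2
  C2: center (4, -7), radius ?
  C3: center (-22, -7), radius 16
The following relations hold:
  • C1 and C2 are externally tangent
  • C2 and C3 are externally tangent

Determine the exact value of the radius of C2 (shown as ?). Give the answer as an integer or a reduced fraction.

10

1. [ext C1·C2]  r_C2² + 4r_C2 − 140 = 0  ⇒  r_C2 = 10 (r>0 drops 1)
2. [ext C2·C3]  r_C2² + 32r_C2 − 420 = 0  ⇒  r_C2 = 10 (r>0 drops 1)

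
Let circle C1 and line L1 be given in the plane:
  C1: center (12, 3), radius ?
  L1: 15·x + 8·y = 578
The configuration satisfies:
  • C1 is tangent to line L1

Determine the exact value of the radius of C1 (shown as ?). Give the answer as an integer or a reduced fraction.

1. [C1‖L1]  r_C1² − 484 = 0  ⇒  r_C1 = 22 (r>0 drops 1)

22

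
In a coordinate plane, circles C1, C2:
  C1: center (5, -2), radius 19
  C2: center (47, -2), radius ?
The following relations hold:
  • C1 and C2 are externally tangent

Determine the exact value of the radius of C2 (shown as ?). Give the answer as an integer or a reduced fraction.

23

1. [ext C1·C2]  r_C2² + 38r_C2 − 1403 = 0  ⇒  r_C2 = 23 (r>0 drops 1)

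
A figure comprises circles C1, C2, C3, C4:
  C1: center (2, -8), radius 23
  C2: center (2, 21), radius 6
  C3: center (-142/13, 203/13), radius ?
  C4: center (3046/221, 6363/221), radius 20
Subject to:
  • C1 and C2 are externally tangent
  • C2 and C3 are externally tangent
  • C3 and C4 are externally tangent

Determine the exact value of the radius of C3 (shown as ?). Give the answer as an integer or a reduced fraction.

8

1. [ext C2·C3]  r_C3² + 12r_C3 − 160 = 0  ⇒  r_C3 = 8 (r>0 drops 1)
2. [ext C3·C4]  r_C3² + 40r_C3 − 384 = 0  ⇒  r_C3 = 8 (r>0 drops 1)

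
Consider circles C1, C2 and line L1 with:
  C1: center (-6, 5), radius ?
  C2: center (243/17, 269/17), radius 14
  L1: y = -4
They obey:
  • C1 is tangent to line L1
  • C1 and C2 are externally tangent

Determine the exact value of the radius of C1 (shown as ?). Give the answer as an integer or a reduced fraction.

9

1. [C1‖L1]  r_C1² − 81 = 0  ⇒  r_C1 = 9 (r>0 drops 1)
2. [ext C1·C2]  r_C1² + 28r_C1 − 333 = 0  ⇒  r_C1 = 9 (r>0 drops 1)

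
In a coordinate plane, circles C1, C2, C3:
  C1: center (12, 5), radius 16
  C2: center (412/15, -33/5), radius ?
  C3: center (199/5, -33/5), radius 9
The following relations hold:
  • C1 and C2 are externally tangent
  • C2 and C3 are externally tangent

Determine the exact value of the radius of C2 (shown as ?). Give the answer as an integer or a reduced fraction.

1. [ext C1·C2]  r_C2² + 32r_C2 − 1060/9 = 0  ⇒  r_C2 = 10/3 (r>0 drops 1)
2. [ext C2·C3]  r_C2² + 18r_C2 − 640/9 = 0  ⇒  r_C2 = 10/3 (r>0 drops 1)

10/3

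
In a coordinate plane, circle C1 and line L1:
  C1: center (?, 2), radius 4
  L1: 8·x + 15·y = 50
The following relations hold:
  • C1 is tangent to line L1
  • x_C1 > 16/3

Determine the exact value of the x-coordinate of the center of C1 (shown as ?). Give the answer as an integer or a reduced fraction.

1. [C1‖L1]  x_C1² − 5x_C1 − 66 = 0  ⇒  x_C1 = -6 or 11
2. given x_C1 > 16/3: keep 11

11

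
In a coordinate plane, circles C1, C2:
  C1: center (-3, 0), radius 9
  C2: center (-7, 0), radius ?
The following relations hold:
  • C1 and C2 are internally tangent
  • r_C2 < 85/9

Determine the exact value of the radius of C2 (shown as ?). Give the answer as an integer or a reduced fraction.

1. [int C1,C2]  r_C2² − 18r_C2 + 65 = 0  ⇒  r_C2 = 5 or 13
2. given r_C2 < 85/9: keep 5

5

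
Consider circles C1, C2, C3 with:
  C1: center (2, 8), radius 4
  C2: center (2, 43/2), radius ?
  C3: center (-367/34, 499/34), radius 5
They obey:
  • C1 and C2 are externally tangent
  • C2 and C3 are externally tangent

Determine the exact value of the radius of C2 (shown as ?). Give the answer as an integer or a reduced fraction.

1. [ext C1·C2]  r_C2² + 8r_C2 − 665/4 = 0  ⇒  r_C2 = 19/2 (r>0 drops 1)
2. [ext C2·C3]  r_C2² + 10r_C2 − 741/4 = 0  ⇒  r_C2 = 19/2 (r>0 drops 1)

19/2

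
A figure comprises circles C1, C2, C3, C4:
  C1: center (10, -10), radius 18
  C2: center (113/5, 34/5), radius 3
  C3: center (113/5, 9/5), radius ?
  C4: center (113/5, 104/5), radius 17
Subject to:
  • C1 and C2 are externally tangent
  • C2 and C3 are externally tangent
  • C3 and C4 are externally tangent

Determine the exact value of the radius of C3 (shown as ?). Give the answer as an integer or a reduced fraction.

1. [ext C2·C3]  r_C3² + 6r_C3 − 16 = 0  ⇒  r_C3 = 2 (r>0 drops 1)
2. [ext C3·C4]  r_C3² + 34r_C3 − 72 = 0  ⇒  r_C3 = 2 (r>0 drops 1)

2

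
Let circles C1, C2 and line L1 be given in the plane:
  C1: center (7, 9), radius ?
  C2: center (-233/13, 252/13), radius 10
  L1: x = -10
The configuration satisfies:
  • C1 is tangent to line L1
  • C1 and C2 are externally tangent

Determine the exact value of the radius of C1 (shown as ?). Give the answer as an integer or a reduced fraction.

1. [C1‖L1]  r_C1² − 289 = 0  ⇒  r_C1 = 17 (r>0 drops 1)
2. [ext C1·C2]  r_C1² + 20r_C1 − 629 = 0  ⇒  r_C1 = 17 (r>0 drops 1)

17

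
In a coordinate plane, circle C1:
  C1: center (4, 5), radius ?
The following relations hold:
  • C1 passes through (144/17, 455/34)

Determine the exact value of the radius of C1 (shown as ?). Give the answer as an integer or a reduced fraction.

19/2

1. [C1∋P]  r_C1² − 361/4 = 0  ⇒  r_C1 = 19/2 (r>0 drops 1)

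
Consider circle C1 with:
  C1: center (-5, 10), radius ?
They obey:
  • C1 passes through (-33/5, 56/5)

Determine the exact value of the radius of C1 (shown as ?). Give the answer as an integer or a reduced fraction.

2

1. [C1∋P]  r_C1² − 4 = 0  ⇒  r_C1 = 2 (r>0 drops 1)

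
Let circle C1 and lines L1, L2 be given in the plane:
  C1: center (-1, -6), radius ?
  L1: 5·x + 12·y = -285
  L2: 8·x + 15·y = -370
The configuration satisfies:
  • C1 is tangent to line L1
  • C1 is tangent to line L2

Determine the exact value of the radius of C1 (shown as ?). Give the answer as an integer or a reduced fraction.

1. [C1‖L1]  r_C1² − 256 = 0  ⇒  r_C1 = 16 (r>0 drops 1)
2. [C1‖L2]  r_C1² − 256 = 0  ⇒  r_C1 = 16 (r>0 drops 1)

16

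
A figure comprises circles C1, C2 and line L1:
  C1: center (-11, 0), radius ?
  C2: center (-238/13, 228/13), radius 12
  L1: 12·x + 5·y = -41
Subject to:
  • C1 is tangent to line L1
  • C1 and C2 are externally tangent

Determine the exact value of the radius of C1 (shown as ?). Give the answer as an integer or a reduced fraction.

7

1. [C1‖L1]  r_C1² − 49 = 0  ⇒  r_C1 = 7 (r>0 drops 1)
2. [ext C1·C2]  r_C1² + 24r_C1 − 217 = 0  ⇒  r_C1 = 7 (r>0 drops 1)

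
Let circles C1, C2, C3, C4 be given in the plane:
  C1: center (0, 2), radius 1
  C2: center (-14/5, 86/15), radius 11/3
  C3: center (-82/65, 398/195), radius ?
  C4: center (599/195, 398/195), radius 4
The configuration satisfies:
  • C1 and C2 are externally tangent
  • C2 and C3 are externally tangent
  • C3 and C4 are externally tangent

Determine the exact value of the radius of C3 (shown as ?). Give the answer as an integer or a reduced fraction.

1. [ext C2·C3]  r_C3² + (22/3)r_C3 − 23/9 = 0  ⇒  r_C3 = 1/3 (r>0 drops 1)
2. [ext C3·C4]  r_C3² + 8r_C3 − 25/9 = 0  ⇒  r_C3 = 1/3 (r>0 drops 1)

1/3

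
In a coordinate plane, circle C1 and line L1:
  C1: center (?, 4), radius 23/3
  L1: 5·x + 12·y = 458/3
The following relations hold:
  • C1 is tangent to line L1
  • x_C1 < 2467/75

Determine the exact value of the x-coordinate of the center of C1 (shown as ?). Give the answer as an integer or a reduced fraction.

1

1. [C1‖L1]  x_C1² − (628/15)x_C1 + 613/15 = 0  ⇒  x_C1 = 1 or 613/15
2. given x_C1 < 2467/75: keep 1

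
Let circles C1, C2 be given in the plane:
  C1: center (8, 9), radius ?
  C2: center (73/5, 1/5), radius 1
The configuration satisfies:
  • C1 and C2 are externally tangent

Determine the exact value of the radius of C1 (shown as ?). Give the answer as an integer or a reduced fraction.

1. [ext C1·C2]  r_C1² + 2r_C1 − 120 = 0  ⇒  r_C1 = 10 (r>0 drops 1)

10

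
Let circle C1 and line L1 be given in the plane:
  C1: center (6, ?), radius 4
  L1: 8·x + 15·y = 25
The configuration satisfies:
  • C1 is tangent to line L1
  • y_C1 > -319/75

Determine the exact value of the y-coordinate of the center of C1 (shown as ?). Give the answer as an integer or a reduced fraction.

1. [C1‖L1]  y_C1² + (46/15)y_C1 − 91/5 = 0  ⇒  y_C1 = -91/15 or 3
2. given y_C1 > -319/75: keep 3

3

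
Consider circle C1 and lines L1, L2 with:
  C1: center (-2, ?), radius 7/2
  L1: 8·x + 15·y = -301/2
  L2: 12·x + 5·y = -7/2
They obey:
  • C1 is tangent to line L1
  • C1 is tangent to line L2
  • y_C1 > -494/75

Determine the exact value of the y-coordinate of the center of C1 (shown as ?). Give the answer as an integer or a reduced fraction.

-5

1. [C1‖L1]  y_C1² + (269/15)y_C1 + 194/3 = 0  ⇒  y_C1 = -194/15 or -5
2. [C1‖L2]  y_C1² − (41/5)y_C1 − 66 = 0  ⇒  y_C1 = -5 or 66/5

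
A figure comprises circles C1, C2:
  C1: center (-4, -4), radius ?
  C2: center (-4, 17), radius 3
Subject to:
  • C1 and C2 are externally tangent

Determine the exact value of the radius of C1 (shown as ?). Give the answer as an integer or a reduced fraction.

1. [ext C1·C2]  r_C1² + 6r_C1 − 432 = 0  ⇒  r_C1 = 18 (r>0 drops 1)

18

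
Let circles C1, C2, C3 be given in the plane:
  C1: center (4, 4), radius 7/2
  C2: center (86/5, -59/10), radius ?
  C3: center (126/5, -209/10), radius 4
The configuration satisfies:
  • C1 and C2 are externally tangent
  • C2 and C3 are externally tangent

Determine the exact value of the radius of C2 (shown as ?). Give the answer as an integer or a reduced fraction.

1. [ext C1·C2]  r_C2² + 7r_C2 − 260 = 0  ⇒  r_C2 = 13 (r>0 drops 1)
2. [ext C2·C3]  r_C2² + 8r_C2 − 273 = 0  ⇒  r_C2 = 13 (r>0 drops 1)

13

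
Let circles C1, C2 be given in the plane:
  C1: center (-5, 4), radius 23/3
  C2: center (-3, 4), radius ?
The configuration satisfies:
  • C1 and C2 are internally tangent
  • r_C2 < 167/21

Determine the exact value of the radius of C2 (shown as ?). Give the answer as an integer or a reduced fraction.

1. [int C1,C2]  r_C2² − (46/3)r_C2 + 493/9 = 0  ⇒  r_C2 = 17/3 or 29/3
2. given r_C2 < 167/21: keep 17/3

17/3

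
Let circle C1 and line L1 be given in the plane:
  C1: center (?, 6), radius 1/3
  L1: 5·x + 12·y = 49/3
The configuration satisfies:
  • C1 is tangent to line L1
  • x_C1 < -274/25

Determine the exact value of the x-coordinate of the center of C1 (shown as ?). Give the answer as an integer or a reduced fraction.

-12

1. [C1‖L1]  x_C1² + (334/15)x_C1 + 616/5 = 0  ⇒  x_C1 = -12 or -154/15
2. given x_C1 < -274/25: keep -12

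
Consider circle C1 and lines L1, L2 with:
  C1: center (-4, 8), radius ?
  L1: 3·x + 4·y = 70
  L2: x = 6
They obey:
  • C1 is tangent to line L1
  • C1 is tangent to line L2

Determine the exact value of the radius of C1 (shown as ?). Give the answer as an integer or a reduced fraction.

1. [C1‖L1]  r_C1² − 100 = 0  ⇒  r_C1 = 10 (r>0 drops 1)
2. [C1‖L2]  r_C1² − 100 = 0  ⇒  r_C1 = 10 (r>0 drops 1)

10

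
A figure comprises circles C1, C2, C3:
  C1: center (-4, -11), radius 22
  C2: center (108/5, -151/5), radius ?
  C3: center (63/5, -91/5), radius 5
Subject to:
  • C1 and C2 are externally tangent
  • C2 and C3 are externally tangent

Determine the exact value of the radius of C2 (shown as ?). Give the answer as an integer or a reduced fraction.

1. [ext C1·C2]  r_C2² + 44r_C2 − 540 = 0  ⇒  r_C2 = 10 (r>0 drops 1)
2. [ext C2·C3]  r_C2² + 10r_C2 − 200 = 0  ⇒  r_C2 = 10 (r>0 drops 1)

10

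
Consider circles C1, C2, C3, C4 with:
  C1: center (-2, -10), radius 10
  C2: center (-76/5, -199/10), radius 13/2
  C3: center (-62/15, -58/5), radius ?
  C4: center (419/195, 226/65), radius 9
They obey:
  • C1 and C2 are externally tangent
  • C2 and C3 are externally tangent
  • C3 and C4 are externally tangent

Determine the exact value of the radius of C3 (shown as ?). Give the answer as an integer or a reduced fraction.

22/3

1. [ext C2·C3]  r_C3² + 13r_C3 − 1342/9 = 0  ⇒  r_C3 = 22/3 (r>0 drops 1)
2. [ext C3·C4]  r_C3² + 18r_C3 − 1672/9 = 0  ⇒  r_C3 = 22/3 (r>0 drops 1)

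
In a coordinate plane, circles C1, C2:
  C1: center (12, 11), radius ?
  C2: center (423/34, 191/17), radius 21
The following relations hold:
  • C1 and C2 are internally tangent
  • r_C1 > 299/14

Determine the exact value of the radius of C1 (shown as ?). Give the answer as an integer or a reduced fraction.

1. [int C1,C2]  r_C1² − 42r_C1 + 1763/4 = 0  ⇒  r_C1 = 41/2 or 43/2
2. given r_C1 > 299/14: keep 43/2

43/2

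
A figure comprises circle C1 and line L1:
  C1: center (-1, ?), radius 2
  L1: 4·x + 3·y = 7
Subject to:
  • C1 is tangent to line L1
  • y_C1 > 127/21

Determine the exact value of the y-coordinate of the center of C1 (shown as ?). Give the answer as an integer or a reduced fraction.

1. [C1‖L1]  y_C1² − (22/3)y_C1 + 7/3 = 0  ⇒  y_C1 = 1/3 or 7
2. given y_C1 > 127/21: keep 7

7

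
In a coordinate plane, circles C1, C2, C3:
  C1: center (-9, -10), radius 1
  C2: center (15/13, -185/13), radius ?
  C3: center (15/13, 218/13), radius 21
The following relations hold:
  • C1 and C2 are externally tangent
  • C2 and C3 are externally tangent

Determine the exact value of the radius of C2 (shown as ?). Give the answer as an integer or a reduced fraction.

10

1. [ext C1·C2]  r_C2² + 2r_C2 − 120 = 0  ⇒  r_C2 = 10 (r>0 drops 1)
2. [ext C2·C3]  r_C2² + 42r_C2 − 520 = 0  ⇒  r_C2 = 10 (r>0 drops 1)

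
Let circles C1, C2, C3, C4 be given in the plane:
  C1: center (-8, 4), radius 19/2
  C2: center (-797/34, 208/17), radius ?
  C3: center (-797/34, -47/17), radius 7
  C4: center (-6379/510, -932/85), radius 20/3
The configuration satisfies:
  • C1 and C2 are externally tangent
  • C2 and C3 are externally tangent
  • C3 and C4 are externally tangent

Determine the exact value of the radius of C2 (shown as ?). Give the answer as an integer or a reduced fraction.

8

1. [ext C1·C2]  r_C2² + 19r_C2 − 216 = 0  ⇒  r_C2 = 8 (r>0 drops 1)
2. [ext C2·C3]  r_C2² + 14r_C2 − 176 = 0  ⇒  r_C2 = 8 (r>0 drops 1)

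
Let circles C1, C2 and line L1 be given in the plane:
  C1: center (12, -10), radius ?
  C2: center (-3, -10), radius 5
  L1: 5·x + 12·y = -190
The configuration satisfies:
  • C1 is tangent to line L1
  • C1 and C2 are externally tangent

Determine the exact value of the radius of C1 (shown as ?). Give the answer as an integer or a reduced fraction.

10

1. [C1‖L1]  r_C1² − 100 = 0  ⇒  r_C1 = 10 (r>0 drops 1)
2. [ext C1·C2]  r_C1² + 10r_C1 − 200 = 0  ⇒  r_C1 = 10 (r>0 drops 1)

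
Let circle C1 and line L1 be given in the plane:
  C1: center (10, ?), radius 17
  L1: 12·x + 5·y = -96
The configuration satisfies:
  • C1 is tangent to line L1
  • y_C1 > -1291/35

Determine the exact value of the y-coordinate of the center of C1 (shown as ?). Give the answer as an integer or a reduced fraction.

1

1. [C1‖L1]  y_C1² + (432/5)y_C1 − 437/5 = 0  ⇒  y_C1 = -437/5 or 1
2. given y_C1 > -1291/35: keep 1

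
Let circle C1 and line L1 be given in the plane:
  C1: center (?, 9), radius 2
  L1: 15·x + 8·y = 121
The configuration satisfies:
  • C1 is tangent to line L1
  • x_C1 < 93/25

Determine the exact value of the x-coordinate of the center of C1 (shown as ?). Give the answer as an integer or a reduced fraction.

1. [C1‖L1]  x_C1² − (98/15)x_C1 + 83/15 = 0  ⇒  x_C1 = 1 or 83/15
2. given x_C1 < 93/25: keep 1

1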